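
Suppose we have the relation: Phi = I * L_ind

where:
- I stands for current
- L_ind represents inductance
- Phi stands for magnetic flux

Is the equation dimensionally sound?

Yes

I (current) has dimensions [I].
L_ind (inductance) has dimensions [I^-2 L^2 M T^-2].
Phi (magnetic flux) has dimensions [I^-1 L^2 M T^-2].

Left side: [I^-1 L^2 M T^-2]
Right side: [I^-1 L^2 M T^-2]

Both sides have the same dimensions, so the equation is dimensionally consistent.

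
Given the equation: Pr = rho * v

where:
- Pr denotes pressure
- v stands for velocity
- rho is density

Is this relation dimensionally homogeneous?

No

Pr (pressure) has dimensions [L^-1 M T^-2].
v (velocity) has dimensions [L T^-1].
rho (density) has dimensions [L^-3 M].

Left side: [L^-1 M T^-2]
Right side: [L^-2 M T^-1]

The two sides have different dimensions, so the equation is NOT dimensionally consistent.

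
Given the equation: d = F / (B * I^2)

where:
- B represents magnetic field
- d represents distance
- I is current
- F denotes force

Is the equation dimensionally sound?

No

B (magnetic field) has dimensions [I^-1 M T^-2].
d (distance) has dimensions [L].
I (current) has dimensions [I].
F (force) has dimensions [L M T^-2].

Left side: [L]
Right side: [I^-1 L]

The two sides have different dimensions, so the equation is NOT dimensionally consistent.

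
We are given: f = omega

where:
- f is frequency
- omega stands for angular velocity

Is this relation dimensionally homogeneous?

Yes

f (frequency) has dimensions [T^-1].
omega (angular velocity) has dimensions [T^-1].

Left side: [T^-1]
Right side: [T^-1]

Both sides have the same dimensions, so the equation is dimensionally consistent.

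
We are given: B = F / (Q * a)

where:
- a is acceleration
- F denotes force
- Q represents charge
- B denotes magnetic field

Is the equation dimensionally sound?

No

a (acceleration) has dimensions [L T^-2].
F (force) has dimensions [L M T^-2].
Q (charge) has dimensions [I T].
B (magnetic field) has dimensions [I^-1 M T^-2].

Left side: [I^-1 M T^-2]
Right side: [I^-1 M T^-1]

The two sides have different dimensions, so the equation is NOT dimensionally consistent.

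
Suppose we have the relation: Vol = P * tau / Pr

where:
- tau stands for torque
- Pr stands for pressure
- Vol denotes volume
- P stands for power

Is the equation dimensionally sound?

No

tau (torque) has dimensions [L^2 M T^-2].
Pr (pressure) has dimensions [L^-1 M T^-2].
Vol (volume) has dimensions [L^3].
P (power) has dimensions [L^2 M T^-3].

Left side: [L^3]
Right side: [L^5 M T^-3]

The two sides have different dimensions, so the equation is NOT dimensionally consistent.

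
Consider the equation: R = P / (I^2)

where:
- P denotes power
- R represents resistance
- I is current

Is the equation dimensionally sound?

Yes

P (power) has dimensions [L^2 M T^-3].
R (resistance) has dimensions [I^-2 L^2 M T^-3].
I (current) has dimensions [I].

Left side: [I^-2 L^2 M T^-3]
Right side: [I^-2 L^2 M T^-3]

Both sides have the same dimensions, so the equation is dimensionally consistent.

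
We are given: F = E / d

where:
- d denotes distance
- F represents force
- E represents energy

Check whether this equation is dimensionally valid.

Yes

d (distance) has dimensions [L].
F (force) has dimensions [L M T^-2].
E (energy) has dimensions [L^2 M T^-2].

Left side: [L M T^-2]
Right side: [L M T^-2]

Both sides have the same dimensions, so the equation is dimensionally consistent.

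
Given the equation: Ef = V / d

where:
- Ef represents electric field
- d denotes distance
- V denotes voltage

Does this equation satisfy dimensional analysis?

Yes

Ef (electric field) has dimensions [I^-1 L M T^-3].
d (distance) has dimensions [L].
V (voltage) has dimensions [I^-1 L^2 M T^-3].

Left side: [I^-1 L M T^-3]
Right side: [I^-1 L M T^-3]

Both sides have the same dimensions, so the equation is dimensionally consistent.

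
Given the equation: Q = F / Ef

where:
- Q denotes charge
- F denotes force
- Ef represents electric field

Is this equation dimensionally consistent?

Yes

Q (charge) has dimensions [I T].
F (force) has dimensions [L M T^-2].
Ef (electric field) has dimensions [I^-1 L M T^-3].

Left side: [I T]
Right side: [I T]

Both sides have the same dimensions, so the equation is dimensionally consistent.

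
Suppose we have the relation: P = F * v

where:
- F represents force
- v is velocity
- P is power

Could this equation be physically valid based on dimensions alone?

Yes

F (force) has dimensions [L M T^-2].
v (velocity) has dimensions [L T^-1].
P (power) has dimensions [L^2 M T^-3].

Left side: [L^2 M T^-3]
Right side: [L^2 M T^-3]

Both sides have the same dimensions, so the equation is dimensionally consistent.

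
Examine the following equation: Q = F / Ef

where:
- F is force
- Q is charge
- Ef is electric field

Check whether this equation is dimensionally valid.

Yes

F (force) has dimensions [L M T^-2].
Q (charge) has dimensions [I T].
Ef (electric field) has dimensions [I^-1 L M T^-3].

Left side: [I T]
Right side: [I T]

Both sides have the same dimensions, so the equation is dimensionally consistent.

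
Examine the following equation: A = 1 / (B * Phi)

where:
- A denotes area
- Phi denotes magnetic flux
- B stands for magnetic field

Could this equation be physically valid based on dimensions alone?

No

A (area) has dimensions [L^2].
Phi (magnetic flux) has dimensions [I^-1 L^2 M T^-2].
B (magnetic field) has dimensions [I^-1 M T^-2].

Left side: [L^2]
Right side: [I^2 L^-2 M^-2 T^4]

The two sides have different dimensions, so the equation is NOT dimensionally consistent.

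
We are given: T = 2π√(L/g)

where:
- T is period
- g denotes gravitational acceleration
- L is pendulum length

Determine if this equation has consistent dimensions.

Yes

T (period) has dimensions [T].
g (gravitational acceleration) has dimensions [L T^-2].
L (pendulum length) has dimensions [L].

Left side: [T]
Right side: [T]

Both sides have the same dimensions, so the equation is dimensionally consistent.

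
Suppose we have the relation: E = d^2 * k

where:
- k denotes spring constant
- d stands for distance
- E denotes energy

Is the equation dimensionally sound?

Yes

k (spring constant) has dimensions [M T^-2].
d (distance) has dimensions [L].
E (energy) has dimensions [L^2 M T^-2].

Left side: [L^2 M T^-2]
Right side: [L^2 M T^-2]

Both sides have the same dimensions, so the equation is dimensionally consistent.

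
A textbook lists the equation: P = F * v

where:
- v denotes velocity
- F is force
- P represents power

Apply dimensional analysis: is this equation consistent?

Yes

v (velocity) has dimensions [L T^-1].
F (force) has dimensions [L M T^-2].
P (power) has dimensions [L^2 M T^-3].

Left side: [L^2 M T^-3]
Right side: [L^2 M T^-3]

Both sides have the same dimensions, so the equation is dimensionally consistent.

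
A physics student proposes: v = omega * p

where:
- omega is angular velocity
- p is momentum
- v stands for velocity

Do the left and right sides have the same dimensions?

No

omega (angular velocity) has dimensions [T^-1].
p (momentum) has dimensions [L M T^-1].
v (velocity) has dimensions [L T^-1].

Left side: [L T^-1]
Right side: [L M T^-2]

The two sides have different dimensions, so the equation is NOT dimensionally consistent.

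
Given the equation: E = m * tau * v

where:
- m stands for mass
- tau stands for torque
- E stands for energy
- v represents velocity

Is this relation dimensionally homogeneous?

No

m (mass) has dimensions [M].
tau (torque) has dimensions [L^2 M T^-2].
E (energy) has dimensions [L^2 M T^-2].
v (velocity) has dimensions [L T^-1].

Left side: [L^2 M T^-2]
Right side: [L^3 M^2 T^-3]

The two sides have different dimensions, so the equation is NOT dimensionally consistent.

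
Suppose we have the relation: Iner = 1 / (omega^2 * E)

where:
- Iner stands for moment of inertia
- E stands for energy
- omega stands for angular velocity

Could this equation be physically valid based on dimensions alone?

No

Iner (moment of inertia) has dimensions [L^2 M].
E (energy) has dimensions [L^2 M T^-2].
omega (angular velocity) has dimensions [T^-1].

Left side: [L^2 M]
Right side: [L^-2 M^-1 T^4]

The two sides have different dimensions, so the equation is NOT dimensionally consistent.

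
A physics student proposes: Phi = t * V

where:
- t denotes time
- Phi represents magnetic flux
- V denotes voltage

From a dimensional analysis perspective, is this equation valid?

Yes

t (time) has dimensions [T].
Phi (magnetic flux) has dimensions [I^-1 L^2 M T^-2].
V (voltage) has dimensions [I^-1 L^2 M T^-3].

Left side: [I^-1 L^2 M T^-2]
Right side: [I^-1 L^2 M T^-2]

Both sides have the same dimensions, so the equation is dimensionally consistent.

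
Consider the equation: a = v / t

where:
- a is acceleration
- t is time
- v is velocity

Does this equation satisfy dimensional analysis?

Yes

a (acceleration) has dimensions [L T^-2].
t (time) has dimensions [T].
v (velocity) has dimensions [L T^-1].

Left side: [L T^-2]
Right side: [L T^-2]

Both sides have the same dimensions, so the equation is dimensionally consistent.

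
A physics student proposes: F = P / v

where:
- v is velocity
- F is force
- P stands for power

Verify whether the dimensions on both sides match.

Yes

v (velocity) has dimensions [L T^-1].
F (force) has dimensions [L M T^-2].
P (power) has dimensions [L^2 M T^-3].

Left side: [L M T^-2]
Right side: [L M T^-2]

Both sides have the same dimensions, so the equation is dimensionally consistent.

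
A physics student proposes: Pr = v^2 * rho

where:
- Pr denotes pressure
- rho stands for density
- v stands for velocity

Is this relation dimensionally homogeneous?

Yes

Pr (pressure) has dimensions [L^-1 M T^-2].
rho (density) has dimensions [L^-3 M].
v (velocity) has dimensions [L T^-1].

Left side: [L^-1 M T^-2]
Right side: [L^-1 M T^-2]

Both sides have the same dimensions, so the equation is dimensionally consistent.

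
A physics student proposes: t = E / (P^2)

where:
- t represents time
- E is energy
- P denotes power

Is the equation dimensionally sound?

No

t (time) has dimensions [T].
E (energy) has dimensions [L^2 M T^-2].
P (power) has dimensions [L^2 M T^-3].

Left side: [T]
Right side: [L^-2 M^-1 T^4]

The two sides have different dimensions, so the equation is NOT dimensionally consistent.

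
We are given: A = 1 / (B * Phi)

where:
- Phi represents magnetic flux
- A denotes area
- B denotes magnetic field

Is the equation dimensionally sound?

No

Phi (magnetic flux) has dimensions [I^-1 L^2 M T^-2].
A (area) has dimensions [L^2].
B (magnetic field) has dimensions [I^-1 M T^-2].

Left side: [L^2]
Right side: [I^2 L^-2 M^-2 T^4]

The two sides have different dimensions, so the equation is NOT dimensionally consistent.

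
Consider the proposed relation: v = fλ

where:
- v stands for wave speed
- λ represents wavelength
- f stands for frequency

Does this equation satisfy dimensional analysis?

Yes

v (wave speed) has dimensions [L T^-1].
λ (wavelength) has dimensions [L].
f (frequency) has dimensions [T^-1].

Left side: [L T^-1]
Right side: [L T^-1]

Both sides have the same dimensions, so the equation is dimensionally consistent.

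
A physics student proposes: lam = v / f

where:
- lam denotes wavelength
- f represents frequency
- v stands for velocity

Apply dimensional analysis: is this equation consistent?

Yes

lam (wavelength) has dimensions [L].
f (frequency) has dimensions [T^-1].
v (velocity) has dimensions [L T^-1].

Left side: [L]
Right side: [L]

Both sides have the same dimensions, so the equation is dimensionally consistent.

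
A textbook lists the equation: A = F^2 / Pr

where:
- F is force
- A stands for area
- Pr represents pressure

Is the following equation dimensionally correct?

No

F (force) has dimensions [L M T^-2].
A (area) has dimensions [L^2].
Pr (pressure) has dimensions [L^-1 M T^-2].

Left side: [L^2]
Right side: [L^3 M T^-2]

The two sides have different dimensions, so the equation is NOT dimensionally consistent.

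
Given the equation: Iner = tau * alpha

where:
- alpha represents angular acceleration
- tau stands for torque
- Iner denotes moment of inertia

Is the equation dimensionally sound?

No

alpha (angular acceleration) has dimensions [T^-2].
tau (torque) has dimensions [L^2 M T^-2].
Iner (moment of inertia) has dimensions [L^2 M].

Left side: [L^2 M]
Right side: [L^2 M T^-4]

The two sides have different dimensions, so the equation is NOT dimensionally consistent.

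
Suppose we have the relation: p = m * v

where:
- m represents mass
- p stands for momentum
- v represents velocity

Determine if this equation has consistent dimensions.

Yes

m (mass) has dimensions [M].
p (momentum) has dimensions [L M T^-1].
v (velocity) has dimensions [L T^-1].

Left side: [L M T^-1]
Right side: [L M T^-1]

Both sides have the same dimensions, so the equation is dimensionally consistent.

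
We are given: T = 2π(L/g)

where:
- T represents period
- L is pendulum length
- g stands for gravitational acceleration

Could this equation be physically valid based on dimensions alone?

No

T (period) has dimensions [T].
L (pendulum length) has dimensions [L].
g (gravitational acceleration) has dimensions [L T^-2].

Left side: [T]
Right side: [T^2]

The two sides have different dimensions, so the equation is NOT dimensionally consistent.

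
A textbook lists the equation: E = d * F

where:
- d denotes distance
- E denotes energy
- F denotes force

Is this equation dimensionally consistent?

Yes

d (distance) has dimensions [L].
E (energy) has dimensions [L^2 M T^-2].
F (force) has dimensions [L M T^-2].

Left side: [L^2 M T^-2]
Right side: [L^2 M T^-2]

Both sides have the same dimensions, so the equation is dimensionally consistent.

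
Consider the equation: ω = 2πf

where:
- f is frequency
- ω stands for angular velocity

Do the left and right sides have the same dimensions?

Yes

f (frequency) has dimensions [T^-1].
ω (angular velocity) has dimensions [T^-1].

Left side: [T^-1]
Right side: [T^-1]

Both sides have the same dimensions, so the equation is dimensionally consistent.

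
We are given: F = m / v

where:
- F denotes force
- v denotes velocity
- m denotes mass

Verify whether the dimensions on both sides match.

No

F (force) has dimensions [L M T^-2].
v (velocity) has dimensions [L T^-1].
m (mass) has dimensions [M].

Left side: [L M T^-2]
Right side: [L^-1 M T]

The two sides have different dimensions, so the equation is NOT dimensionally consistent.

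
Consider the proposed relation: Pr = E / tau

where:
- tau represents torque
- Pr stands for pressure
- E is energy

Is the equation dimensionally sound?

No

tau (torque) has dimensions [L^2 M T^-2].
Pr (pressure) has dimensions [L^-1 M T^-2].
E (energy) has dimensions [L^2 M T^-2].

Left side: [L^-1 M T^-2]
Right side: [dimensionless]

The two sides have different dimensions, so the equation is NOT dimensionally consistent.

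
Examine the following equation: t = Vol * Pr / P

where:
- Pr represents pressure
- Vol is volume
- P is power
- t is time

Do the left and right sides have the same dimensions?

Yes

Pr (pressure) has dimensions [L^-1 M T^-2].
Vol (volume) has dimensions [L^3].
P (power) has dimensions [L^2 M T^-3].
t (time) has dimensions [T].

Left side: [T]
Right side: [T]

Both sides have the same dimensions, so the equation is dimensionally consistent.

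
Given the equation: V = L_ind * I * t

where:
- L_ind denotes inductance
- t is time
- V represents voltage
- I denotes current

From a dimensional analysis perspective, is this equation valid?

No

L_ind (inductance) has dimensions [I^-2 L^2 M T^-2].
t (time) has dimensions [T].
V (voltage) has dimensions [I^-1 L^2 M T^-3].
I (current) has dimensions [I].

Left side: [I^-1 L^2 M T^-3]
Right side: [I^-1 L^2 M T^-1]

The two sides have different dimensions, so the equation is NOT dimensionally consistent.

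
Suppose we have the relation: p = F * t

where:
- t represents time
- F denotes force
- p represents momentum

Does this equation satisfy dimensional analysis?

Yes

t (time) has dimensions [T].
F (force) has dimensions [L M T^-2].
p (momentum) has dimensions [L M T^-1].

Left side: [L M T^-1]
Right side: [L M T^-1]

Both sides have the same dimensions, so the equation is dimensionally consistent.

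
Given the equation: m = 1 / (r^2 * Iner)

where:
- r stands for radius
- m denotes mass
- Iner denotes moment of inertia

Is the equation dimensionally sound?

No

r (radius) has dimensions [L].
m (mass) has dimensions [M].
Iner (moment of inertia) has dimensions [L^2 M].

Left side: [M]
Right side: [L^-4 M^-1]

The two sides have different dimensions, so the equation is NOT dimensionally consistent.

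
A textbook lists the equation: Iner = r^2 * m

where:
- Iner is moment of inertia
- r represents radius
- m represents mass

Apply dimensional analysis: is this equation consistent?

Yes

Iner (moment of inertia) has dimensions [L^2 M].
r (radius) has dimensions [L].
m (mass) has dimensions [M].

Left side: [L^2 M]
Right side: [L^2 M]

Both sides have the same dimensions, so the equation is dimensionally consistent.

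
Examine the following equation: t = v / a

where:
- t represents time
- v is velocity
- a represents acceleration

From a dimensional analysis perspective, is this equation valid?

Yes

t (time) has dimensions [T].
v (velocity) has dimensions [L T^-1].
a (acceleration) has dimensions [L T^-2].

Left side: [T]
Right side: [T]

Both sides have the same dimensions, so the equation is dimensionally consistent.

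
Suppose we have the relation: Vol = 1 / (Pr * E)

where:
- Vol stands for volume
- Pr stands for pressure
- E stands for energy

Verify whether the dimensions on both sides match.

No

Vol (volume) has dimensions [L^3].
Pr (pressure) has dimensions [L^-1 M T^-2].
E (energy) has dimensions [L^2 M T^-2].

Left side: [L^3]
Right side: [L^-1 M^-2 T^4]

The two sides have different dimensions, so the equation is NOT dimensionally consistent.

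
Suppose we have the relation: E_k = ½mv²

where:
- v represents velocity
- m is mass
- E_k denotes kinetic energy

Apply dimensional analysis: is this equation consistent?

Yes

v (velocity) has dimensions [L T^-1].
m (mass) has dimensions [M].
E_k (kinetic energy) has dimensions [L^2 M T^-2].

Left side: [L^2 M T^-2]
Right side: [L^2 M T^-2]

Both sides have the same dimensions, so the equation is dimensionally consistent.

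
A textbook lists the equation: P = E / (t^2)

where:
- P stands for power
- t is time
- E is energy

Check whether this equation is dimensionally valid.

No

P (power) has dimensions [L^2 M T^-3].
t (time) has dimensions [T].
E (energy) has dimensions [L^2 M T^-2].

Left side: [L^2 M T^-3]
Right side: [L^2 M T^-4]

The two sides have different dimensions, so the equation is NOT dimensionally consistent.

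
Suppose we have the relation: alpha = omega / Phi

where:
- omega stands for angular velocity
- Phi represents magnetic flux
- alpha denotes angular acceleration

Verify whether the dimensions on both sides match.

No

omega (angular velocity) has dimensions [T^-1].
Phi (magnetic flux) has dimensions [I^-1 L^2 M T^-2].
alpha (angular acceleration) has dimensions [T^-2].

Left side: [T^-2]
Right side: [I L^-2 M^-1 T]

The two sides have different dimensions, so the equation is NOT dimensionally consistent.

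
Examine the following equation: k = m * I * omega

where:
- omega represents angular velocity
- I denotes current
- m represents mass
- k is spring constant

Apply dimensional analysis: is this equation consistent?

No

omega (angular velocity) has dimensions [T^-1].
I (current) has dimensions [I].
m (mass) has dimensions [M].
k (spring constant) has dimensions [M T^-2].

Left side: [M T^-2]
Right side: [I M T^-1]

The two sides have different dimensions, so the equation is NOT dimensionally consistent.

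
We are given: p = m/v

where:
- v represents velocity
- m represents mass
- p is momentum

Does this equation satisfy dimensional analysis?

No

v (velocity) has dimensions [L T^-1].
m (mass) has dimensions [M].
p (momentum) has dimensions [L M T^-1].

Left side: [L M T^-1]
Right side: [L^-1 M T]

The two sides have different dimensions, so the equation is NOT dimensionally consistent.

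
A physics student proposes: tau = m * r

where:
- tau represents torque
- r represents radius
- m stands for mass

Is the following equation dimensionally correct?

No

tau (torque) has dimensions [L^2 M T^-2].
r (radius) has dimensions [L].
m (mass) has dimensions [M].

Left side: [L^2 M T^-2]
Right side: [L M]

The two sides have different dimensions, so the equation is NOT dimensionally consistent.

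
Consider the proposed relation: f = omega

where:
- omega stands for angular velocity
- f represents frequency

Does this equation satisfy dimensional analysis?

Yes

omega (angular velocity) has dimensions [T^-1].
f (frequency) has dimensions [T^-1].

Left side: [T^-1]
Right side: [T^-1]

Both sides have the same dimensions, so the equation is dimensionally consistent.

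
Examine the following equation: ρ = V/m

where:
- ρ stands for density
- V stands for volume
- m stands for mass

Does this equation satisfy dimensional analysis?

No

ρ (density) has dimensions [L^-3 M].
V (volume) has dimensions [L^3].
m (mass) has dimensions [M].

Left side: [L^-3 M]
Right side: [L^3 M^-1]

The two sides have different dimensions, so the equation is NOT dimensionally consistent.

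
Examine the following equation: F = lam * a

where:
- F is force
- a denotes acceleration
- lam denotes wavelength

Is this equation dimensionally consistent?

No

F (force) has dimensions [L M T^-2].
a (acceleration) has dimensions [L T^-2].
lam (wavelength) has dimensions [L].

Left side: [L M T^-2]
Right side: [L^2 T^-2]

The two sides have different dimensions, so the equation is NOT dimensionally consistent.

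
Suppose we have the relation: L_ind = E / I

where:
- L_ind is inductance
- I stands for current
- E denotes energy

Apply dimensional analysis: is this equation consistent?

No

L_ind (inductance) has dimensions [I^-2 L^2 M T^-2].
I (current) has dimensions [I].
E (energy) has dimensions [L^2 M T^-2].

Left side: [I^-2 L^2 M T^-2]
Right side: [I^-1 L^2 M T^-2]

The two sides have different dimensions, so the equation is NOT dimensionally consistent.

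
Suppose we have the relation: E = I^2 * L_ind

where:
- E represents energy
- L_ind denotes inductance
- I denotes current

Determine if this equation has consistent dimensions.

Yes

E (energy) has dimensions [L^2 M T^-2].
L_ind (inductance) has dimensions [I^-2 L^2 M T^-2].
I (current) has dimensions [I].

Left side: [L^2 M T^-2]
Right side: [L^2 M T^-2]

Both sides have the same dimensions, so the equation is dimensionally consistent.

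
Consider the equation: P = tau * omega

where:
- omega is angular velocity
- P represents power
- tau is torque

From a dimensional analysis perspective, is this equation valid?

Yes

omega (angular velocity) has dimensions [T^-1].
P (power) has dimensions [L^2 M T^-3].
tau (torque) has dimensions [L^2 M T^-2].

Left side: [L^2 M T^-3]
Right side: [L^2 M T^-3]

Both sides have the same dimensions, so the equation is dimensionally consistent.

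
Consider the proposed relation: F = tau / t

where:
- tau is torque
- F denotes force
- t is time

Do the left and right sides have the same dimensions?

No

tau (torque) has dimensions [L^2 M T^-2].
F (force) has dimensions [L M T^-2].
t (time) has dimensions [T].

Left side: [L M T^-2]
Right side: [L^2 M T^-3]

The two sides have different dimensions, so the equation is NOT dimensionally consistent.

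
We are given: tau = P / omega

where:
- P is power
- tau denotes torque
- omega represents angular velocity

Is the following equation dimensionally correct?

Yes

P (power) has dimensions [L^2 M T^-3].
tau (torque) has dimensions [L^2 M T^-2].
omega (angular velocity) has dimensions [T^-1].

Left side: [L^2 M T^-2]
Right side: [L^2 M T^-2]

Both sides have the same dimensions, so the equation is dimensionally consistent.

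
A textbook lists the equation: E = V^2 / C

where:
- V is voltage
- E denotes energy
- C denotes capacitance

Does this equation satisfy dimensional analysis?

No

V (voltage) has dimensions [I^-1 L^2 M T^-3].
E (energy) has dimensions [L^2 M T^-2].
C (capacitance) has dimensions [I^2 L^-2 M^-1 T^4].

Left side: [L^2 M T^-2]
Right side: [I^-4 L^6 M^3 T^-10]

The two sides have different dimensions, so the equation is NOT dimensionally consistent.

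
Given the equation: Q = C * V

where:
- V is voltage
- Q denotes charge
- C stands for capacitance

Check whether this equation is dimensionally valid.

Yes

V (voltage) has dimensions [I^-1 L^2 M T^-3].
Q (charge) has dimensions [I T].
C (capacitance) has dimensions [I^2 L^-2 M^-1 T^4].

Left side: [I T]
Right side: [I T]

Both sides have the same dimensions, so the equation is dimensionally consistent.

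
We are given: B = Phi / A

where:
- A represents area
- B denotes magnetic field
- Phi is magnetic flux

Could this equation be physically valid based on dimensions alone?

Yes

A (area) has dimensions [L^2].
B (magnetic field) has dimensions [I^-1 M T^-2].
Phi (magnetic flux) has dimensions [I^-1 L^2 M T^-2].

Left side: [I^-1 M T^-2]
Right side: [I^-1 M T^-2]

Both sides have the same dimensions, so the equation is dimensionally consistent.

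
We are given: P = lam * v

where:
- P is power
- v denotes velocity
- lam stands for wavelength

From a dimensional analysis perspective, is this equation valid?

No

P (power) has dimensions [L^2 M T^-3].
v (velocity) has dimensions [L T^-1].
lam (wavelength) has dimensions [L].

Left side: [L^2 M T^-3]
Right side: [L^2 T^-1]

The two sides have different dimensions, so the equation is NOT dimensionally consistent.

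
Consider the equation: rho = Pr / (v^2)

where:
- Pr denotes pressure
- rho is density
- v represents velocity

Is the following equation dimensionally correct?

Yes

Pr (pressure) has dimensions [L^-1 M T^-2].
rho (density) has dimensions [L^-3 M].
v (velocity) has dimensions [L T^-1].

Left side: [L^-3 M]
Right side: [L^-3 M]

Both sides have the same dimensions, so the equation is dimensionally consistent.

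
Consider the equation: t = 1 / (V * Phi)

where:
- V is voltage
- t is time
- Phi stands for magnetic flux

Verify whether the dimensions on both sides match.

No

V (voltage) has dimensions [I^-1 L^2 M T^-3].
t (time) has dimensions [T].
Phi (magnetic flux) has dimensions [I^-1 L^2 M T^-2].

Left side: [T]
Right side: [I^2 L^-4 M^-2 T^5]

The two sides have different dimensions, so the equation is NOT dimensionally consistent.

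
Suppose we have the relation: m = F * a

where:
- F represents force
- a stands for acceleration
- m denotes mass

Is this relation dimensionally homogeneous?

No

F (force) has dimensions [L M T^-2].
a (acceleration) has dimensions [L T^-2].
m (mass) has dimensions [M].

Left side: [M]
Right side: [L^2 M T^-4]

The two sides have different dimensions, so the equation is NOT dimensionally consistent.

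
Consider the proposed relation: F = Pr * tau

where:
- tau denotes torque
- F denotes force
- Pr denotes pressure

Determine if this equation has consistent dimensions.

No

tau (torque) has dimensions [L^2 M T^-2].
F (force) has dimensions [L M T^-2].
Pr (pressure) has dimensions [L^-1 M T^-2].

Left side: [L M T^-2]
Right side: [L M^2 T^-4]

The two sides have different dimensions, so the equation is NOT dimensionally consistent.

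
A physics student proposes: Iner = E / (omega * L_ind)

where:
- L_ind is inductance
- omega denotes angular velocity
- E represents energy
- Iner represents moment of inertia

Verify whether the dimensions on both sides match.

No

L_ind (inductance) has dimensions [I^-2 L^2 M T^-2].
omega (angular velocity) has dimensions [T^-1].
E (energy) has dimensions [L^2 M T^-2].
Iner (moment of inertia) has dimensions [L^2 M].

Left side: [L^2 M]
Right side: [I^2 T]

The two sides have different dimensions, so the equation is NOT dimensionally consistent.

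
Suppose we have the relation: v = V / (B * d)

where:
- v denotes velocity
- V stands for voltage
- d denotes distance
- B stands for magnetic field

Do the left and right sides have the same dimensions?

Yes

v (velocity) has dimensions [L T^-1].
V (voltage) has dimensions [I^-1 L^2 M T^-3].
d (distance) has dimensions [L].
B (magnetic field) has dimensions [I^-1 M T^-2].

Left side: [L T^-1]
Right side: [L T^-1]

Both sides have the same dimensions, so the equation is dimensionally consistent.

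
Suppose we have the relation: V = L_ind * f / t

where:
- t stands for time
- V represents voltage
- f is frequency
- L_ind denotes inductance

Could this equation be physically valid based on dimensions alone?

No

t (time) has dimensions [T].
V (voltage) has dimensions [I^-1 L^2 M T^-3].
f (frequency) has dimensions [T^-1].
L_ind (inductance) has dimensions [I^-2 L^2 M T^-2].

Left side: [I^-1 L^2 M T^-3]
Right side: [I^-2 L^2 M T^-4]

The two sides have different dimensions, so the equation is NOT dimensionally consistent.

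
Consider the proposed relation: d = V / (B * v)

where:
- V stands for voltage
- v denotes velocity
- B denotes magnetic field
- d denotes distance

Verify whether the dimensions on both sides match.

Yes

V (voltage) has dimensions [I^-1 L^2 M T^-3].
v (velocity) has dimensions [L T^-1].
B (magnetic field) has dimensions [I^-1 M T^-2].
d (distance) has dimensions [L].

Left side: [L]
Right side: [L]

Both sides have the same dimensions, so the equation is dimensionally consistent.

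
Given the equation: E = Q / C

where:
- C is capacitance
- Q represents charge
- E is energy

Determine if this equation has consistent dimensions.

No

C (capacitance) has dimensions [I^2 L^-2 M^-1 T^4].
Q (charge) has dimensions [I T].
E (energy) has dimensions [L^2 M T^-2].

Left side: [L^2 M T^-2]
Right side: [I^-1 L^2 M T^-3]

The two sides have different dimensions, so the equation is NOT dimensionally consistent.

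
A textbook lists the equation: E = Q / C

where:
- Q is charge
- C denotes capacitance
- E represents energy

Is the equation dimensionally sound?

No

Q (charge) has dimensions [I T].
C (capacitance) has dimensions [I^2 L^-2 M^-1 T^4].
E (energy) has dimensions [L^2 M T^-2].

Left side: [L^2 M T^-2]
Right side: [I^-1 L^2 M T^-3]

The two sides have different dimensions, so the equation is NOT dimensionally consistent.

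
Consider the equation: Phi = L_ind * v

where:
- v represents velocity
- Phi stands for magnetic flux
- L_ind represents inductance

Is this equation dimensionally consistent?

No

v (velocity) has dimensions [L T^-1].
Phi (magnetic flux) has dimensions [I^-1 L^2 M T^-2].
L_ind (inductance) has dimensions [I^-2 L^2 M T^-2].

Left side: [I^-1 L^2 M T^-2]
Right side: [I^-2 L^3 M T^-3]

The two sides have different dimensions, so the equation is NOT dimensionally consistent.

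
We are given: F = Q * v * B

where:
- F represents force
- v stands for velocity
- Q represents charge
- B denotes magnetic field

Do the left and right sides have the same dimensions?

Yes

F (force) has dimensions [L M T^-2].
v (velocity) has dimensions [L T^-1].
Q (charge) has dimensions [I T].
B (magnetic field) has dimensions [I^-1 M T^-2].

Left side: [L M T^-2]
Right side: [L M T^-2]

Both sides have the same dimensions, so the equation is dimensionally consistent.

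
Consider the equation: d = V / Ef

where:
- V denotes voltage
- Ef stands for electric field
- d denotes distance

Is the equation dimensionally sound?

Yes

V (voltage) has dimensions [I^-1 L^2 M T^-3].
Ef (electric field) has dimensions [I^-1 L M T^-3].
d (distance) has dimensions [L].

Left side: [L]
Right side: [L]

Both sides have the same dimensions, so the equation is dimensionally consistent.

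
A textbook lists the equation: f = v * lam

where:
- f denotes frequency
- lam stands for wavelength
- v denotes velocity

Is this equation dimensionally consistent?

No

f (frequency) has dimensions [T^-1].
lam (wavelength) has dimensions [L].
v (velocity) has dimensions [L T^-1].

Left side: [T^-1]
Right side: [L^2 T^-1]

The two sides have different dimensions, so the equation is NOT dimensionally consistent.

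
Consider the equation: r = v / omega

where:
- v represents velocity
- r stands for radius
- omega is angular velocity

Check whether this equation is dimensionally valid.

Yes

v (velocity) has dimensions [L T^-1].
r (radius) has dimensions [L].
omega (angular velocity) has dimensions [T^-1].

Left side: [L]
Right side: [L]

Both sides have the same dimensions, so the equation is dimensionally consistent.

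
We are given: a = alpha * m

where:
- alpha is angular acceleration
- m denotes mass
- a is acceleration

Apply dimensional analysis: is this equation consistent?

No

alpha (angular acceleration) has dimensions [T^-2].
m (mass) has dimensions [M].
a (acceleration) has dimensions [L T^-2].

Left side: [L T^-2]
Right side: [M T^-2]

The two sides have different dimensions, so the equation is NOT dimensionally consistent.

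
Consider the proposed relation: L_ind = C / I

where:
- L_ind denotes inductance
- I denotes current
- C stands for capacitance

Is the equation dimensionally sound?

No

L_ind (inductance) has dimensions [I^-2 L^2 M T^-2].
I (current) has dimensions [I].
C (capacitance) has dimensions [I^2 L^-2 M^-1 T^4].

Left side: [I^-2 L^2 M T^-2]
Right side: [I L^-2 M^-1 T^4]

The two sides have different dimensions, so the equation is NOT dimensionally consistent.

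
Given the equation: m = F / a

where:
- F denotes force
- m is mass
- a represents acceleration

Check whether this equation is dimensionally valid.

Yes

F (force) has dimensions [L M T^-2].
m (mass) has dimensions [M].
a (acceleration) has dimensions [L T^-2].

Left side: [M]
Right side: [M]

Both sides have the same dimensions, so the equation is dimensionally consistent.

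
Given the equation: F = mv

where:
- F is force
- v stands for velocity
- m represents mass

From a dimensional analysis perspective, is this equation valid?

No

F (force) has dimensions [L M T^-2].
v (velocity) has dimensions [L T^-1].
m (mass) has dimensions [M].

Left side: [L M T^-2]
Right side: [L M T^-1]

The two sides have different dimensions, so the equation is NOT dimensionally consistent.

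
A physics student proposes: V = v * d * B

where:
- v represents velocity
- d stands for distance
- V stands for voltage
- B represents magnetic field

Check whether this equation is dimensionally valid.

Yes

v (velocity) has dimensions [L T^-1].
d (distance) has dimensions [L].
V (voltage) has dimensions [I^-1 L^2 M T^-3].
B (magnetic field) has dimensions [I^-1 M T^-2].

Left side: [I^-1 L^2 M T^-3]
Right side: [I^-1 L^2 M T^-3]

Both sides have the same dimensions, so the equation is dimensionally consistent.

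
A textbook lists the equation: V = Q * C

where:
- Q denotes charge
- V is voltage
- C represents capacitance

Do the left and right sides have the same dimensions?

No

Q (charge) has dimensions [I T].
V (voltage) has dimensions [I^-1 L^2 M T^-3].
C (capacitance) has dimensions [I^2 L^-2 M^-1 T^4].

Left side: [I^-1 L^2 M T^-3]
Right side: [I^3 L^-2 M^-1 T^5]

The two sides have different dimensions, so the equation is NOT dimensionally consistent.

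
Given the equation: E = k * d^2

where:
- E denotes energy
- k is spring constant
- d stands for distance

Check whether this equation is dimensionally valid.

Yes

E (energy) has dimensions [L^2 M T^-2].
k (spring constant) has dimensions [M T^-2].
d (distance) has dimensions [L].

Left side: [L^2 M T^-2]
Right side: [L^2 M T^-2]

Both sides have the same dimensions, so the equation is dimensionally consistent.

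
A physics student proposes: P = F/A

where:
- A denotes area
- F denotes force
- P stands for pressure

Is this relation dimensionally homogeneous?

Yes

A (area) has dimensions [L^2].
F (force) has dimensions [L M T^-2].
P (pressure) has dimensions [L^-1 M T^-2].

Left side: [L^-1 M T^-2]
Right side: [L^-1 M T^-2]

Both sides have the same dimensions, so the equation is dimensionally consistent.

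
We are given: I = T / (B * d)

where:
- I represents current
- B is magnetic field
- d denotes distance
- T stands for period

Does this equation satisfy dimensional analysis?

No

I (current) has dimensions [I].
B (magnetic field) has dimensions [I^-1 M T^-2].
d (distance) has dimensions [L].
T (period) has dimensions [T].

Left side: [I]
Right side: [I L^-1 M^-1 T^3]

The two sides have different dimensions, so the equation is NOT dimensionally consistent.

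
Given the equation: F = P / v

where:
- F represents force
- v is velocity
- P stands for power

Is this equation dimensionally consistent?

Yes

F (force) has dimensions [L M T^-2].
v (velocity) has dimensions [L T^-1].
P (power) has dimensions [L^2 M T^-3].

Left side: [L M T^-2]
Right side: [L M T^-2]

Both sides have the same dimensions, so the equation is dimensionally consistent.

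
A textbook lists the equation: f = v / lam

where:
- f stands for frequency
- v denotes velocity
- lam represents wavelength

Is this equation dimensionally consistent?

Yes

f (frequency) has dimensions [T^-1].
v (velocity) has dimensions [L T^-1].
lam (wavelength) has dimensions [L].

Left side: [T^-1]
Right side: [T^-1]

Both sides have the same dimensions, so the equation is dimensionally consistent.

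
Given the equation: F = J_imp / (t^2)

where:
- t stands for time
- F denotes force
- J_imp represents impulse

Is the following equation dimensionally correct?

No

t (time) has dimensions [T].
F (force) has dimensions [L M T^-2].
J_imp (impulse) has dimensions [L M T^-1].

Left side: [L M T^-2]
Right side: [L M T^-3]

The two sides have different dimensions, so the equation is NOT dimensionally consistent.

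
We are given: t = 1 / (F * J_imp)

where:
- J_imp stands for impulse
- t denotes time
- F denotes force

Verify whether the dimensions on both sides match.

No

J_imp (impulse) has dimensions [L M T^-1].
t (time) has dimensions [T].
F (force) has dimensions [L M T^-2].

Left side: [T]
Right side: [L^-2 M^-2 T^3]

The two sides have different dimensions, so the equation is NOT dimensionally consistent.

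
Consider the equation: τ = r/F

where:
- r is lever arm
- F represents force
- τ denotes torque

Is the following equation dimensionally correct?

No

r (lever arm) has dimensions [L].
F (force) has dimensions [L M T^-2].
τ (torque) has dimensions [L^2 M T^-2].

Left side: [L^2 M T^-2]
Right side: [M^-1 T^2]

The two sides have different dimensions, so the equation is NOT dimensionally consistent.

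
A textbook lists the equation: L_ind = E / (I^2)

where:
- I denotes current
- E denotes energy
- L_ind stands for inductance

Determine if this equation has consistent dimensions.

Yes

I (current) has dimensions [I].
E (energy) has dimensions [L^2 M T^-2].
L_ind (inductance) has dimensions [I^-2 L^2 M T^-2].

Left side: [I^-2 L^2 M T^-2]
Right side: [I^-2 L^2 M T^-2]

Both sides have the same dimensions, so the equation is dimensionally consistent.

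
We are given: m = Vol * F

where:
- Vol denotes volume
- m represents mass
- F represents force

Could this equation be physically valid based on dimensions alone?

No

Vol (volume) has dimensions [L^3].
m (mass) has dimensions [M].
F (force) has dimensions [L M T^-2].

Left side: [M]
Right side: [L^4 M T^-2]

The two sides have different dimensions, so the equation is NOT dimensionally consistent.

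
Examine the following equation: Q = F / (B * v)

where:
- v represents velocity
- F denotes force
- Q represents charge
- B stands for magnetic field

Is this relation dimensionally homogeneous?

Yes

v (velocity) has dimensions [L T^-1].
F (force) has dimensions [L M T^-2].
Q (charge) has dimensions [I T].
B (magnetic field) has dimensions [I^-1 M T^-2].

Left side: [I T]
Right side: [I T]

Both sides have the same dimensions, so the equation is dimensionally consistent.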